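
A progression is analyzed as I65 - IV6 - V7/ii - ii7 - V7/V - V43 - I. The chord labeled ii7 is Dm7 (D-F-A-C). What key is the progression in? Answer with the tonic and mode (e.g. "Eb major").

C major

The anchor chord is a minor seventh chord on D, labeled ii7.
Counting down one scale step from D places the tonic on C; a minor seventh chord on degree 2 is diatonic only in major.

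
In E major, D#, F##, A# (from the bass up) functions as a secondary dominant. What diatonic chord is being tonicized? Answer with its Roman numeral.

The chord is a major triad on D#.
A dominant resolves down a perfect fifth: D# → G#. In E major, G# is scale degree 3, i.e. iii.

iii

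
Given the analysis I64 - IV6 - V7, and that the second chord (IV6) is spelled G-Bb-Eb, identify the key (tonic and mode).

Bb major

The chord Eb/G is a major triad rooted on Eb; its label is IV6.
Counting down 3 scale steps from Eb places the tonic on Bb; a major triad on degree 4 is diatonic only in major.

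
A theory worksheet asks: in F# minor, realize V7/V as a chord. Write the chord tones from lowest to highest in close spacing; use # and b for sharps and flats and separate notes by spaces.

G# B# D# F#

V7/V is a secondary dominant — the dominant seventh of V. V in F# minor is C#, so the applied chord's root is G#, a perfect fifth above.
Building a dominant seventh chord on G# gives G#-B#-D#-F#.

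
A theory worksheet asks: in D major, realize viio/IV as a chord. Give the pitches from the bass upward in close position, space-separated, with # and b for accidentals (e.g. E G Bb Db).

The slash marks an applied leading-tone chord: viio of IV. In D major, IV is G, so the leading tone to it is F#, a half step below.
Building a diminished triad on F# gives F#-A-C.

F# A C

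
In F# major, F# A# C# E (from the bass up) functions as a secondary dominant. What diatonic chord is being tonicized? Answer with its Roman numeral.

The chord is a dominant seventh chord on F#.
A dominant resolves down a perfect fifth: F# → B. In F# major, B is scale degree 4, i.e. IV.

IV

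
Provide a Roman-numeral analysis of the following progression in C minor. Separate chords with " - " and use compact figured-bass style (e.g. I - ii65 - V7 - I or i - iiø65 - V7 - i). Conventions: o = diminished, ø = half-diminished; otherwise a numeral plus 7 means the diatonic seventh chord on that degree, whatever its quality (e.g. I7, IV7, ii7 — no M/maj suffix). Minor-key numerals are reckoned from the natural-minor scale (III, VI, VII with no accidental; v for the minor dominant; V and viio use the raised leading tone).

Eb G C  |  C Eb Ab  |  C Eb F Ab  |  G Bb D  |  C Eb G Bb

Eb-G-C has root C, degree 1 in C minor, so i6.
C-Eb-Ab has root Ab, degree 6 in C minor, so VI6.
C-Eb-F-Ab has root F, degree 4 in C minor, so iv43.
G-Bb-D has root G, degree 5 in C minor, so v.
C-Eb-G-Bb: minor seventh chord on C = scale degree 1 → i7.

i6 - VI6 - iv43 - v - i7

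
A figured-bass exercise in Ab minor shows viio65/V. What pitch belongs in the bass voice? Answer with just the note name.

The applied chord viio65/V is rooted on D: D-F-Ab-Cb.
The figure 65 means first inversion — the third is in the bass.

F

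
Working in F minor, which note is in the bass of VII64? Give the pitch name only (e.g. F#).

VII in F minor has root Eb; the chord is Eb-G-Bb.
The figure 64 means second inversion — the fifth is in the bass.

Bb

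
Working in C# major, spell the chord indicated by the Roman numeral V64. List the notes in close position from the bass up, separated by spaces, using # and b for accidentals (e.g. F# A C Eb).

D# G# B#

The numeral's case and figure indicate a major triad. In C# major its root, scale degree 5, is G#.
Stacking thirds from G# gives G#-B#-D#.
The figured bass 64 indicates second inversion, placing the fifth (D#) in the bass: D#-G#-B#.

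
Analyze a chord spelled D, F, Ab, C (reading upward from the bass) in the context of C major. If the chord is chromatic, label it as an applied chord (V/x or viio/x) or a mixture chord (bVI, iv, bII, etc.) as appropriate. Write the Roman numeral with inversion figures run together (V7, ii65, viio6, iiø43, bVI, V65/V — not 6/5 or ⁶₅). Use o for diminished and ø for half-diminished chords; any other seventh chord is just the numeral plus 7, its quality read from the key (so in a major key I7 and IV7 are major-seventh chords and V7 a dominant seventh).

iiø7

The pitches D-F-Ab-C form a half-diminished seventh chord rooted on D.
D is the second degree of C major. This is the half-diminished supertonic seventh, borrowed from the parallel minor.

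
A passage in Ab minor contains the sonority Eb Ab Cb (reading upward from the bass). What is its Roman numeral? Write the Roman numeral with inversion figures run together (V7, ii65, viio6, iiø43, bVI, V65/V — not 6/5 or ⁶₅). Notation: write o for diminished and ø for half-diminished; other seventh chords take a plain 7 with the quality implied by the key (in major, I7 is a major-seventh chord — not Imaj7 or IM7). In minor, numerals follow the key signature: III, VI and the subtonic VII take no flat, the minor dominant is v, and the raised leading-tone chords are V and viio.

Stacked in thirds the chord is Ab-Cb-Eb: a minor triad on Ab.
Ab is scale degree 1 in Ab minor, and a minor triad on that degree is written i.
With Eb in the bass the chord is in second inversion, so the figured bass is 64.

i64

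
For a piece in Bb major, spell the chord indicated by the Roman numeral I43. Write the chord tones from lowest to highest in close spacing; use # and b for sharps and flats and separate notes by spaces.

The numeral's case and figure indicate a major seventh chord. In Bb major its root, the tonic, is Bb.
Stacking thirds from Bb gives Bb-D-F-A.
The figured bass 43 indicates second inversion, placing the fifth (F) in the bass: F-A-Bb-D.

F A Bb D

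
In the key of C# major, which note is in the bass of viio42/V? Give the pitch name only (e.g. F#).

The applied chord viio42/V is rooted on F##: F##-A#-C#-E.
The figure 42 means third inversion — the seventh is in the bass.

E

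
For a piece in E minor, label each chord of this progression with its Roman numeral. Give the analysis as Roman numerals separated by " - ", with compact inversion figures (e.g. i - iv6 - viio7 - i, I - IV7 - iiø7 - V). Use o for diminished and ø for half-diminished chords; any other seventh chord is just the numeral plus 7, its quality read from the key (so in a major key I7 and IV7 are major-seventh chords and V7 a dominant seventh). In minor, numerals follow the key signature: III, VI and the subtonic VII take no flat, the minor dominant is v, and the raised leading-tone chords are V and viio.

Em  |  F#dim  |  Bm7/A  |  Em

i - iio - v42 - i

Em: root E is the tonic; minor triad there is i.
F#dim: root F# is the supertonic; diminished triad there is iio.
Bm7/A has root B, degree 5 in E minor, so v42.
Em has root E, degree 1 in E minor, so i.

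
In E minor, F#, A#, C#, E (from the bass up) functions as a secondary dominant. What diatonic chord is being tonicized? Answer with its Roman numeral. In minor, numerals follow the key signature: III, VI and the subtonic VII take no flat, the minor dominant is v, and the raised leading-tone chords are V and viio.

The chord is a dominant seventh chord on F#.
A dominant resolves down a perfect fifth: F# → B. In E minor, B is scale degree 5, i.e. V.

V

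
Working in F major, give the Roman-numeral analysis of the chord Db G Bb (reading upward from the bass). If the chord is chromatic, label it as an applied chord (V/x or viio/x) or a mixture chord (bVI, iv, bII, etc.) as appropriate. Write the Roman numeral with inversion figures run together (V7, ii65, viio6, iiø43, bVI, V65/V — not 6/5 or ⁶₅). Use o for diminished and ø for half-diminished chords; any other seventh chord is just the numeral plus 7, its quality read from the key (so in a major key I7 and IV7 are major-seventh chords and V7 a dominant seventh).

iio64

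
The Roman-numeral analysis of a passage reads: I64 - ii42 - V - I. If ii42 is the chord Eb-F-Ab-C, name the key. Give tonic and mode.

ii42 is given as Eb-F-Ab-C — a minor seventh chord with root F.
ii42 on F implies F is the supertonic; that puts the tonic at Eb, and the lowercase numeral fits major mode.

Eb major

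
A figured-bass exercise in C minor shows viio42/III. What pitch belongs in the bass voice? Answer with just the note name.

Cb

The applied chord viio42/III is rooted on D: D-F-Ab-Cb.
The figure 42 means third inversion — the seventh is in the bass.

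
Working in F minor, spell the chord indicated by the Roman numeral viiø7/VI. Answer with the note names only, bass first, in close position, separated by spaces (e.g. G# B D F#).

C Eb Gb Bb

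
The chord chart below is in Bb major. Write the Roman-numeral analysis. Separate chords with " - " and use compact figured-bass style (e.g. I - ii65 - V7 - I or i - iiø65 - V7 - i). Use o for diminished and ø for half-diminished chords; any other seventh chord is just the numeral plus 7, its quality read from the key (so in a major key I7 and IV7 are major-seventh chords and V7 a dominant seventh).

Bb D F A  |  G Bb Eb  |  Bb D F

Bb-D-F-A has root Bb, degree 1 in Bb major, so I7.
G-Bb-Eb: root Eb is the subdominant; major triad there is IV6.
Bb-D-F: major triad on Bb = scale degree 1 → I.

I7 - IV6 - I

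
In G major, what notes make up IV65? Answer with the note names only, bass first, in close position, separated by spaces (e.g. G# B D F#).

In G major, scale degree 4 is C, and the diatonic chord built there is a major seventh chord.
That chord is spelled C-E-G-B.
The figured bass 65 indicates first inversion, placing the third (E) in the bass: E-G-B-C.

E G B C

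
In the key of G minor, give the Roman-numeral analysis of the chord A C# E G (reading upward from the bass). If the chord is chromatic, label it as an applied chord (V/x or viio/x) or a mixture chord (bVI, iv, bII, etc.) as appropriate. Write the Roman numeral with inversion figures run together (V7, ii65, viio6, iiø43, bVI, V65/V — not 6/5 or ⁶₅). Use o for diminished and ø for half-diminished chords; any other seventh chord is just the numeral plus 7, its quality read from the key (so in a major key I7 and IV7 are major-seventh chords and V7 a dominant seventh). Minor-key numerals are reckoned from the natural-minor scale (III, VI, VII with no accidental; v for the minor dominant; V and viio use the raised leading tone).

V7/V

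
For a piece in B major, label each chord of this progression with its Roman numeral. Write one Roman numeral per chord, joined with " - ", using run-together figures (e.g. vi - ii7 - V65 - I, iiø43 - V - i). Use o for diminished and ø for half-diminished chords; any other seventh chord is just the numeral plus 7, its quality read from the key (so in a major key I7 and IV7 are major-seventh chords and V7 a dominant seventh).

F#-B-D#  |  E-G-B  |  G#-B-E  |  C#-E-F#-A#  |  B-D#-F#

I64 - iv - IV6 - V43 - I

F#-B-D#: root B is the tonic; major triad there is I64.
E-G-B: E with this quality isn't in the key; it's iv, borrowed from the parallel minor.
G#-B-E has root E, degree 4 in B major, so IV6.
C#-E-F#-A#: root F# is the dominant; dominant seventh chord there is V43.
B-D#-F# has root B, degree 1 in B major, so I.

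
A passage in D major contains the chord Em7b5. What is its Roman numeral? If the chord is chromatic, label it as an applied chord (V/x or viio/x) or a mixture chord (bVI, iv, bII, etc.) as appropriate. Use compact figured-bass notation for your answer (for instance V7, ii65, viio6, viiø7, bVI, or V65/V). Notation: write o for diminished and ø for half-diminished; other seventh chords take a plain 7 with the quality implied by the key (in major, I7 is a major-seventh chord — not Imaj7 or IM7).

The pitches E-G-Bb-D form a half-diminished seventh chord rooted on E.
E is the second degree of D major. This is the half-diminished supertonic seventh, borrowed from the parallel minor.

iiø7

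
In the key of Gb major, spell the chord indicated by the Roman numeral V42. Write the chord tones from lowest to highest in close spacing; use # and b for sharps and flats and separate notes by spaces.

Cb Db F Ab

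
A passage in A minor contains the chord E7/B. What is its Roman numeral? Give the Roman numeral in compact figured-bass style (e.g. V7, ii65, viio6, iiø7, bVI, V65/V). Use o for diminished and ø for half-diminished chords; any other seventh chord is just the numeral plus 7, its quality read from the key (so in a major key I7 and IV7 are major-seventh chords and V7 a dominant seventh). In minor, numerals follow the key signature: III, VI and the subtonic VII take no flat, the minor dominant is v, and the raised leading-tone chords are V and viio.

V43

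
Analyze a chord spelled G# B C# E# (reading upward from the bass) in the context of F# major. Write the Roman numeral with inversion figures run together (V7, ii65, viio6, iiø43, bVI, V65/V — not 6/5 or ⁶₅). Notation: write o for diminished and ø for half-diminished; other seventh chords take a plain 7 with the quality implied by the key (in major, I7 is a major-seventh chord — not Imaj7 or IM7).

V43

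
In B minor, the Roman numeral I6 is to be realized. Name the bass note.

D#

I in B minor has root B; the chord is B-D#-F#.
The figure 6 means first inversion — the third is in the bass.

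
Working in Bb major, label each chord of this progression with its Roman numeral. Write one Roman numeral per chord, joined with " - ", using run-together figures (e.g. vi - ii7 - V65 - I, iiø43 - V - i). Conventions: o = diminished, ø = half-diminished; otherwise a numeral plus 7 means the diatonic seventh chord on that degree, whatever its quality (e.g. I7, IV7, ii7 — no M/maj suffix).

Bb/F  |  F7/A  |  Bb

Bb/F has root Bb, degree 1 in Bb major, so I64.
F7/A has root F, degree 5 in Bb major, so V65.
Bb has root Bb, degree 1 in Bb major, so I.

I64 - V65 - I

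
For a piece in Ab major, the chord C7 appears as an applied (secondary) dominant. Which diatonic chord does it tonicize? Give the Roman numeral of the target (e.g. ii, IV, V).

The chord is a dominant seventh chord on C.
A dominant resolves down a perfect fifth: C → F. In Ab major, F is scale degree 6, i.e. vi.

vi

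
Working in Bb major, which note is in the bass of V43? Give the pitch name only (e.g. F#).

C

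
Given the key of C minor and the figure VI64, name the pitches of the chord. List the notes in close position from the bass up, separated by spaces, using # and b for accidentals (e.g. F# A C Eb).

Eb Ab C

The numeral's case and figure indicate a major triad. In C minor its root, the submediant, is Ab.
That chord is spelled Ab-C-Eb.
With the 64 figure the chord is in second inversion; from the bass Eb upward in close position it reads Eb-Ab-C.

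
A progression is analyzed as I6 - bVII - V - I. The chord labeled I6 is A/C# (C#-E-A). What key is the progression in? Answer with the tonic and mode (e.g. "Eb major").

The anchor chord is a major triad on A, labeled I6.
If A is scale degree 1 and the mode makes that degree carry a major triad, the tonic is A and the mode is major.

A major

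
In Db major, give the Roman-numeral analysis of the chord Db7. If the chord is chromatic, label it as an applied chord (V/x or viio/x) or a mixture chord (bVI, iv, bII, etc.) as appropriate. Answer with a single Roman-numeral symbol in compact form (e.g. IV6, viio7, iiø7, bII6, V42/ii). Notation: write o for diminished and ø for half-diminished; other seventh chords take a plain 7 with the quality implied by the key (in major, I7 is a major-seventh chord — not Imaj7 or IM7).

V7/IV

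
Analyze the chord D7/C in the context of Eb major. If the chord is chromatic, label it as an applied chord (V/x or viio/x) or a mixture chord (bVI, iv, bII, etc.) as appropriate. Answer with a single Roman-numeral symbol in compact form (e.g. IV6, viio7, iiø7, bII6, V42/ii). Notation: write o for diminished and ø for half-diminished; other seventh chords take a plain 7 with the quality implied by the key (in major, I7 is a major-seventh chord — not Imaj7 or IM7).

V42/iii

The pitches D-F#-A-C form a dominant seventh chord rooted on D.
D is not a diatonic chord root with this quality in Eb major, but it lies a perfect fifth above G (iii), so the chord functions as an applied dominant of iii.
With C in the bass the chord is in third inversion, so the figured bass is 42.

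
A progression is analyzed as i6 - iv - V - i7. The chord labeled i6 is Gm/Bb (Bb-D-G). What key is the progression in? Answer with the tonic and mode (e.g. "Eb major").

G minor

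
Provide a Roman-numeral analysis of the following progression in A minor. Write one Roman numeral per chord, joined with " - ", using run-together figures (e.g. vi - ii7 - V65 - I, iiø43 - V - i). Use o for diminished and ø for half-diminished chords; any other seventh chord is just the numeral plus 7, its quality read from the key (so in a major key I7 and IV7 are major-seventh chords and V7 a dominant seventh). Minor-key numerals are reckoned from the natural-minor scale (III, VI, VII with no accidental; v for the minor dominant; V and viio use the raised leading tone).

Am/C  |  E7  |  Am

i6 - V7 - i

Am/C: root A is the tonic; minor triad there is i6.
E7 has root E, degree 5 in A minor, so V7.
Am has root A, degree 1 in A minor, so i.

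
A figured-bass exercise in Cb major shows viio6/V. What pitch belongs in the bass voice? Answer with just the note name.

The applied chord viio6/V is rooted on F: F-Ab-Cb.
The figure 6 means first inversion — the third is in the bass.

Ab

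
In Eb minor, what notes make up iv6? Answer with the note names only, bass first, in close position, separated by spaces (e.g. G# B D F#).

Cb Eb Ab

In Eb minor, the subdominant is Ab, and the diatonic chord built there is a minor triad.
Stacking thirds from Ab gives Ab-Cb-Eb.
With the 6 figure the chord is in first inversion; from the bass Cb upward in close position it reads Cb-Eb-Ab.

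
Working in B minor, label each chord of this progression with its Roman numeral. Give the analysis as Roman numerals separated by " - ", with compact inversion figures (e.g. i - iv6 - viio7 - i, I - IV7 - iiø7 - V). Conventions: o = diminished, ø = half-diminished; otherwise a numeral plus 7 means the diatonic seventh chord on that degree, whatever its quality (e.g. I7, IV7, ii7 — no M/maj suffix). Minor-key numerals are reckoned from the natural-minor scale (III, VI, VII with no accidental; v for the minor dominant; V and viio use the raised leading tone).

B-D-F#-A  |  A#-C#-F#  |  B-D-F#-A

i7 - V6 - i7

B-D-F#-A: minor seventh chord on B = scale degree 1 → i7.
A#-C#-F#: root F# is the dominant; major triad there is V6.
B-D-F#-A: minor seventh chord on B = scale degree 1 → i7.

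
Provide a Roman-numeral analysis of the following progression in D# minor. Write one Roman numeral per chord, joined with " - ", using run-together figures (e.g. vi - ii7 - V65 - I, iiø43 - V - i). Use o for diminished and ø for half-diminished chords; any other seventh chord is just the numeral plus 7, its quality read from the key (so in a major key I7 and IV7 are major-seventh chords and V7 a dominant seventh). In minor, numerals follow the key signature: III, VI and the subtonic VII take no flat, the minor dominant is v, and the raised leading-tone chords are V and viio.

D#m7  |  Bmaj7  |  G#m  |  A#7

D#m7 has root D#, degree 1 in D# minor, so i7.
Bmaj7: root B is the submediant; major seventh chord there is VI7.
G#m has root G#, degree 4 in D# minor, so iv.
A#7 has root A#, degree 5 in D# minor, so V7.

i7 - VI7 - iv - V7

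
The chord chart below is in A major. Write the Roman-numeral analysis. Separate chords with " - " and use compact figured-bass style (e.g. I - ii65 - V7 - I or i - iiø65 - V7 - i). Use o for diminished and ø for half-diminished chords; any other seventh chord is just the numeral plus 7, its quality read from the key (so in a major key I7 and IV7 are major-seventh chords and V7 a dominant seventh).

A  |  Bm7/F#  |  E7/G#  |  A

I - ii43 - V65 - I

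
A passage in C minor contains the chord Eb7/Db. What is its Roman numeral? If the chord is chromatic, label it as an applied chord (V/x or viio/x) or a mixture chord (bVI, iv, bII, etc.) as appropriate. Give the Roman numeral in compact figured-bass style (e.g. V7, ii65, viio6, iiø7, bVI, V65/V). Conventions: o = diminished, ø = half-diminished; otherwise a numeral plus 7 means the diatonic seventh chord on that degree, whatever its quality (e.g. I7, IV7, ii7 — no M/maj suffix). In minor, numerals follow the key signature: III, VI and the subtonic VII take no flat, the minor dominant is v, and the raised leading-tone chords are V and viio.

V42/VI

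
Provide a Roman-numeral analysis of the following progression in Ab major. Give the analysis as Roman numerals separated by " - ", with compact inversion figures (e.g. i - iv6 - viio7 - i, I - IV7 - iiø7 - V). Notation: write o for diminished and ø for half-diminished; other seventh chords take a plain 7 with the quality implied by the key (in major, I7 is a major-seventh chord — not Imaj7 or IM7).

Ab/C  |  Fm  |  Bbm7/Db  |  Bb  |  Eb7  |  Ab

Ab/C: major triad on Ab = scale degree 1 → I6.
Fm has root F, degree 6 in Ab major, so vi.
Bbm7/Db has root Bb, degree 2 in Ab major, so ii65.
Bb: chromatic; Bb is V of V, so V/V.
Eb7: root Eb is the dominant; dominant seventh chord there is V7.
Ab has root Ab, degree 1 in Ab major, so I.

I6 - vi - ii65 - V/V - V7 - I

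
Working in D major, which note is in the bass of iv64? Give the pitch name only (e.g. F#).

iv in D major has root G; the chord is G-Bb-D.
The figure 64 means second inversion — the fifth is in the bass.

D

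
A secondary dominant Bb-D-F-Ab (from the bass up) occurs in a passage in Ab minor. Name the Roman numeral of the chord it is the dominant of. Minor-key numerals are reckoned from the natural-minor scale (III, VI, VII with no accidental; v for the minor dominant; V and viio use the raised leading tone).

V

The chord is a dominant seventh chord on Bb.
A dominant resolves down a perfect fifth: Bb → Eb. In Ab minor, Eb is scale degree 5, i.e. V.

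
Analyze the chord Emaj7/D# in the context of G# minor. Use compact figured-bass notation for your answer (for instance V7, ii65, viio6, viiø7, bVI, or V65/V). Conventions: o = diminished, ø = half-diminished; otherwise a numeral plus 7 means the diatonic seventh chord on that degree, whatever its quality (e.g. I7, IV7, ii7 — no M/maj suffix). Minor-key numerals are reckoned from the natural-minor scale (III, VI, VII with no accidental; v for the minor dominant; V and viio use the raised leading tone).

Stacked in thirds the chord is E-G#-B-D#: a major seventh chord on E.
In G# minor, E is the submediant; the diatonic major seventh chord there is VI7.
With D# in the bass the chord is in third inversion, so the figured bass is 42.

VI42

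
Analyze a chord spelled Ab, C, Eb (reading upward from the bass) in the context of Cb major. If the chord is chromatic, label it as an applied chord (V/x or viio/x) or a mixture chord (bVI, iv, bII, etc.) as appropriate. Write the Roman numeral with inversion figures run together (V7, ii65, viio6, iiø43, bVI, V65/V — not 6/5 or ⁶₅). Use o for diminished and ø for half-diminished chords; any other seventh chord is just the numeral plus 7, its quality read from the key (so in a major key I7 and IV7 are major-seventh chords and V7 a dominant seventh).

V/ii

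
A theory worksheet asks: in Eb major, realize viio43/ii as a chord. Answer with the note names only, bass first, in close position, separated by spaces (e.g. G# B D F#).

viio43/ii is a secondary leading-tone chord. The target ii is F in Eb major; the applied chord is rooted a semitone below, on E.
Building a fully diminished seventh chord on E gives E-G-Bb-Db.
With the 43 figure the chord is in second inversion; from the bass Bb upward in close position it reads Bb-Db-E-G.

Bb Db E G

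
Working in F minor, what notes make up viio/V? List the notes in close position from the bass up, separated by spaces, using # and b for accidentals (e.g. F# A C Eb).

viio/V is a secondary leading-tone chord. The target V is C in F minor; the applied chord is rooted a semitone below, on B.
Building a diminished triad on B gives B-D-F.

B D F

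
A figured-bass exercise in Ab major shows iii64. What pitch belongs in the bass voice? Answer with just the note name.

G

iii in Ab major has root C; the chord is C-Eb-G.
The figure 64 means second inversion — the fifth is in the bass.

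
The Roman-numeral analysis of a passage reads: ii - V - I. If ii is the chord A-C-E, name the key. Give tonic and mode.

The chord Am is a minor triad rooted on A; its label is ii.
ii on A implies A is the supertonic; that puts the tonic at G, and the lowercase numeral fits major mode.

G major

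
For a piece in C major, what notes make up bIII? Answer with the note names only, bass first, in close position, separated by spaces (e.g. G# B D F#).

Scale degree 3 in C major is E; lowering it a half step gives Eb. bIII is a major triad on the lowered third degree, borrowed from the parallel minor.
So the chord is Eb-G-Bb.

Eb G Bb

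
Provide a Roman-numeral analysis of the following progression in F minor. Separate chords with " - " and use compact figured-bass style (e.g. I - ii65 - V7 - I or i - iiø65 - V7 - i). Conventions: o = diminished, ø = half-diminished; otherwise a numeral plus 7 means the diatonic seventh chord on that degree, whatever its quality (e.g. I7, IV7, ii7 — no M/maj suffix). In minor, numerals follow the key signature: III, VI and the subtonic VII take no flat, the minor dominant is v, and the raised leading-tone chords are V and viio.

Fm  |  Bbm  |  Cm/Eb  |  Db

i - iv - v6 - VI

Fm has root F, degree 1 in F minor, so i.
Bbm has root Bb, degree 4 in F minor, so iv.
Cm/Eb: root C is the dominant; minor triad there is v6.
Db: root Db is the submediant; major triad there is VI.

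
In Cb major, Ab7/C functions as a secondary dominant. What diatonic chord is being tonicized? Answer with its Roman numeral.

ii

The chord is a dominant seventh chord on Ab.
A dominant resolves down a perfect fifth: Ab → Db. In Cb major, Db is scale degree 2, i.e. ii.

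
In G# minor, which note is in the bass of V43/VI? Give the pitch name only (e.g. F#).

The applied chord V43/VI is rooted on B: B-D#-F#-A.
The figure 43 means second inversion — the fifth is in the bass.

F#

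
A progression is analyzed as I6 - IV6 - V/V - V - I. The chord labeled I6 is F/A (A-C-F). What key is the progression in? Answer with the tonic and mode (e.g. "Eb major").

F major

I6 is given as A-C-F — a major triad with root F.
If F is scale degree 1 and the mode makes that degree carry a major triad, the tonic is F and the mode is major.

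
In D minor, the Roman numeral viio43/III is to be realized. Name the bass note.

Bb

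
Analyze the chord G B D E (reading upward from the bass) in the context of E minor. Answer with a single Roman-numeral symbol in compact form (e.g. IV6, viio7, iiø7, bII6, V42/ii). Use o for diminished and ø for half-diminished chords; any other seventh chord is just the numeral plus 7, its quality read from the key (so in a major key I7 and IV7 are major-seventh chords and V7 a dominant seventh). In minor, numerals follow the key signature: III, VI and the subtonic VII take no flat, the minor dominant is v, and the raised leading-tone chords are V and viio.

Stacked in thirds the chord is E-G-B-D: a minor seventh chord on E.
E is scale degree 1 in E minor, and a minor seventh chord on that degree is written i7.
With G in the bass the chord is in first inversion, so the figured bass is 65.

i65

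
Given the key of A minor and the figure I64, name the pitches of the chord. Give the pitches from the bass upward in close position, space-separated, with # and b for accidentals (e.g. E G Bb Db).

E A C#

Scale degree 1 in A minor is A; here the chord built on it is altered to a major triad. I64 is the major tonic (Picardy third), borrowed from the parallel major.
So the chord is A-C#-E.
The figured bass 64 indicates second inversion, placing the fifth (E) in the bass: E-A-C#.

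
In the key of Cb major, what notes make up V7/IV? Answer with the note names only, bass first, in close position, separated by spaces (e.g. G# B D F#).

The slash means an applied dominant: we want the dominant of IV. In Cb major, IV is Fb major, and its dominant is built on Cb.
Building a dominant seventh chord on Cb gives Cb-Eb-Gb-Bbb.

Cb Eb Gb Bbb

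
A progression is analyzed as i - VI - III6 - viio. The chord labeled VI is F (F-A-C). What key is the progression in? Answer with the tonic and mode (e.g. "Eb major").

The anchor chord is a major triad on F, labeled VI.
VI on F implies F is the submediant; that puts the tonic at A, and the uppercase numeral fits minor mode.

A minor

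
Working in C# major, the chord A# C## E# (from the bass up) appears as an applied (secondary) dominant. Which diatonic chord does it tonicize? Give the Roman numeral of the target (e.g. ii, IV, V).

ii

The chord is a major triad on A#.
A dominant resolves down a perfect fifth: A# → D#. In C# major, D# is scale degree 2, i.e. ii.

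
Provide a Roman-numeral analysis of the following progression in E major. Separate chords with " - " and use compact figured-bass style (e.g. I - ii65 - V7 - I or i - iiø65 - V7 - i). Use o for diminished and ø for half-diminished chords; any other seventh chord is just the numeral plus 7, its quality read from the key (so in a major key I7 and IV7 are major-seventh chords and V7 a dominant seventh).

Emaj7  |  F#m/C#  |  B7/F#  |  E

Emaj7: major seventh chord on E = scale degree 1 → I7.
F#m/C#: minor triad on F# = scale degree 2 → ii64.
B7/F#: root B is the dominant; dominant seventh chord there is V43.
E has root E, degree 1 in E major, so I.

I7 - ii64 - V43 - I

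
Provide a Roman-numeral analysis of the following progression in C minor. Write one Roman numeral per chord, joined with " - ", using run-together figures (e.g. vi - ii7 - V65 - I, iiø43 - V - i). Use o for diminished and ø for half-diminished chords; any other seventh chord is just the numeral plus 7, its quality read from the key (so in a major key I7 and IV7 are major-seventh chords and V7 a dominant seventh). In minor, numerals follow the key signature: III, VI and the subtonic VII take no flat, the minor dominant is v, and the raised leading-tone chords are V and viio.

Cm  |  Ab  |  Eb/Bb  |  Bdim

Cm: root C is the tonic; minor triad there is i.
Ab has root Ab, degree 6 in C minor, so VI.
Eb/Bb: major triad on Eb = scale degree 3 → III64.
Bdim: root B is the leading tone; diminished triad there is viio.

i - VI - III64 - viio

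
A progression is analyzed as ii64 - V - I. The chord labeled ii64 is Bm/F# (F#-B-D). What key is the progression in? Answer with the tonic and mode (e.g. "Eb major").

A major

ii64 is given as F#-B-D — a minor triad with root B.
Counting down one scale step from B places the tonic on A; a minor triad on degree 2 is diatonic only in major.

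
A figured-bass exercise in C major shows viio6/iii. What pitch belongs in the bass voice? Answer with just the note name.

F#

The applied chord viio6/iii is rooted on D#: D#-F#-A.
The figure 6 means first inversion — the third is in the bass.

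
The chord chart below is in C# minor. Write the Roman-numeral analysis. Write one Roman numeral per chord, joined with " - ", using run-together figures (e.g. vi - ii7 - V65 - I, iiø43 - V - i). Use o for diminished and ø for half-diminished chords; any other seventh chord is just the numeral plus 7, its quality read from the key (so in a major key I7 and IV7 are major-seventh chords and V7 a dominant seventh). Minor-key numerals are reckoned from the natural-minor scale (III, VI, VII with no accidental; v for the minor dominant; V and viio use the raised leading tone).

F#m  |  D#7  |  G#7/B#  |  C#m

F#m: minor triad on F# = scale degree 4 → iv.
D#7 is the secondary dominant of V (dominant seventh chord on D#): V7/V.
G#7/B#: root G# is the dominant; dominant seventh chord there is V65.
C#m: root C# is the tonic; minor triad there is i.

iv - V7/V - V65 - i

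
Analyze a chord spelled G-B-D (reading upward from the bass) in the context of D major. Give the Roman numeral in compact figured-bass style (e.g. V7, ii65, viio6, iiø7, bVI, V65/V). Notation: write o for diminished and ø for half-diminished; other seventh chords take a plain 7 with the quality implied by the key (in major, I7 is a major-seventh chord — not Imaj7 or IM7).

IV

The pitches G-B-D form a major triad rooted on G.
In D major, G is the subdominant; the diatonic major triad there is IV.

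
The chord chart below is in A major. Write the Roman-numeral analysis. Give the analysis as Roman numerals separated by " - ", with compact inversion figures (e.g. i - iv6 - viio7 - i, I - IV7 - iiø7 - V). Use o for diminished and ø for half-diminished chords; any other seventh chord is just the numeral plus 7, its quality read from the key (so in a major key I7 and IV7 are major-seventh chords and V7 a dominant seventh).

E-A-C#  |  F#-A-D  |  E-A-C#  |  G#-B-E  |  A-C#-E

I64 - IV6 - I64 - V6 - I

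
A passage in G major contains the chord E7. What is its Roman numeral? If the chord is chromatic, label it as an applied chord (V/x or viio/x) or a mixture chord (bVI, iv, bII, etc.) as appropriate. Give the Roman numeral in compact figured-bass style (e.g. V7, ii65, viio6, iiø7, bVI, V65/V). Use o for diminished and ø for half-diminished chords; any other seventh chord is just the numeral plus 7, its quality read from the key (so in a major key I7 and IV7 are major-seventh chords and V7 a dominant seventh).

The pitches E-G#-B-D form a dominant seventh chord rooted on E.
E is not a diatonic chord root with this quality in G major, but it lies a perfect fifth above A (ii), so the chord functions as an applied dominant of ii.

V7/ii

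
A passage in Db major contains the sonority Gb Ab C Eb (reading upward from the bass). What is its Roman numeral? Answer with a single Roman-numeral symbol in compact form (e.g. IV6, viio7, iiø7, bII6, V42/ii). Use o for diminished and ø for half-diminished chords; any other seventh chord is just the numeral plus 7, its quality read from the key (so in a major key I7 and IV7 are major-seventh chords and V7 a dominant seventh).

The pitches Ab-C-Eb-Gb form a dominant seventh chord rooted on Ab.
Ab is scale degree 5 in Db major, and a dominant seventh chord on that degree is written V7.
With Gb in the bass the chord is in third inversion, so the figured bass is 42.

V42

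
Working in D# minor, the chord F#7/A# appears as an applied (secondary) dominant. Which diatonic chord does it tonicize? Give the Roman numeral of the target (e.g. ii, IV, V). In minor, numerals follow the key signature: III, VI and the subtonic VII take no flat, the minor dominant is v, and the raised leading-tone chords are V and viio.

The chord is a dominant seventh chord on F#.
A dominant resolves down a perfect fifth: F# → B. In D# minor, B is scale degree 6, i.e. VI.

VI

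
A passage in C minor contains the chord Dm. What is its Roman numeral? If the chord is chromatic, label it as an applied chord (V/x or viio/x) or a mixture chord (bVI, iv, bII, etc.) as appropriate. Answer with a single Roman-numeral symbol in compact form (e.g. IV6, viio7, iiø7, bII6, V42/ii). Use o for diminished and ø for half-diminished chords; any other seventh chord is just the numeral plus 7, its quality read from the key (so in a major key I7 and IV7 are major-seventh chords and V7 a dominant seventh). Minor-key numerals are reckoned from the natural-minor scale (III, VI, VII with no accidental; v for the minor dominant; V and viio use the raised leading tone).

The pitches D-F-A form a minor triad rooted on D.
D is the second degree of C minor. This is the minor supertonic, borrowed from the parallel major (the Dorian ii).

ii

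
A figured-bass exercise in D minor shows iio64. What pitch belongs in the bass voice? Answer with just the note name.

Bb

iio in D minor has root E; the chord is E-G-Bb.
The figure 64 means second inversion — the fifth is in the bass.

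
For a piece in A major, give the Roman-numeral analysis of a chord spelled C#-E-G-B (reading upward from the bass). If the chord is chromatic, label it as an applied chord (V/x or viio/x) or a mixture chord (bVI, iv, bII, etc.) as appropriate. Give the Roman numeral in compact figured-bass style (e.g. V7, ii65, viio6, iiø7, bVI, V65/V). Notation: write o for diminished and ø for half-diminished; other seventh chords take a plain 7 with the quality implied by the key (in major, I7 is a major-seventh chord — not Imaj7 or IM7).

The pitches C#-E-G-B form a half-diminished seventh chord rooted on C#.
C# sits a half step below D (IV in A major); a diminished chord there is the applied leading-tone chord of IV.

viiø7/IV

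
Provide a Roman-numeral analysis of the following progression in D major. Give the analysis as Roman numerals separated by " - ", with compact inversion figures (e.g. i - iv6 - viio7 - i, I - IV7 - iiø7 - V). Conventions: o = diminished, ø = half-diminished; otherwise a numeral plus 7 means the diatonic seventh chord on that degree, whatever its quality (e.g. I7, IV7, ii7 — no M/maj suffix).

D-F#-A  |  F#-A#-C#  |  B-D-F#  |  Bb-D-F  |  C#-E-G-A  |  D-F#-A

I - V/vi - vi - bVI - V65 - I

D-F#-A: major triad on D = scale degree 1 → I.
F#-A#-C#: a major triad on F#, the applied dominant of vi → V/vi.
B-D-F#: root B is the submediant; minor triad there is vi.
Bb-D-F: Bb with this quality isn't in the key; it's bVI, borrowed from the parallel minor.
C#-E-G-A has root A, degree 5 in D major, so V65.
D-F#-A has root D, degree 1 in D major, so I.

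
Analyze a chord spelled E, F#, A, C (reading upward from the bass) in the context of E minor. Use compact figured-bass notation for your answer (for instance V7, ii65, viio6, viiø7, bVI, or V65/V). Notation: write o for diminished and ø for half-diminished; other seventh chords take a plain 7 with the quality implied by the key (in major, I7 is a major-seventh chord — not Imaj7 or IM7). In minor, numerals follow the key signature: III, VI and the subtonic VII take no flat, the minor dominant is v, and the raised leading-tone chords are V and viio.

The pitches F#-A-C-E form a half-diminished seventh chord rooted on F#.
F# is scale degree 2 in E minor, and a half-diminished seventh chord on that degree is written iiø7.
With E in the bass the chord is in third inversion, so the figured bass is 42.

iiø42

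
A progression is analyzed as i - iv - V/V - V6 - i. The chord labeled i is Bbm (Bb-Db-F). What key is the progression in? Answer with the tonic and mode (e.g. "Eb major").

The anchor chord is a minor triad on Bb, labeled i.
If Bb is scale degree 1 and the mode makes that degree carry a minor triad, the tonic is Bb and the mode is minor.

Bb minor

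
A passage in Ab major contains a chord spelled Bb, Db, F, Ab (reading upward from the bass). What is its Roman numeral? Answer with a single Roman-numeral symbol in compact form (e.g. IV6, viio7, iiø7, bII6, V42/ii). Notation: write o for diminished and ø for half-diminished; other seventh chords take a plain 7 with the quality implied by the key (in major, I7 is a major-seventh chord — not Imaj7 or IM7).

ii7

Stacked in thirds the chord is Bb-Db-F-Ab: a minor seventh chord on Bb.
Bb is scale degree 2 in Ab major, and a minor seventh chord on that degree is written ii7.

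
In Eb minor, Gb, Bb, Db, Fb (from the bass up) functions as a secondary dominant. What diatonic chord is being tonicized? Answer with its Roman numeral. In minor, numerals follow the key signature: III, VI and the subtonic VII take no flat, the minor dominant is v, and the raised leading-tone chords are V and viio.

The chord is a dominant seventh chord on Gb.
A dominant resolves down a perfect fifth: Gb → Cb. In Eb minor, Cb is scale degree 6, i.e. VI.

VI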